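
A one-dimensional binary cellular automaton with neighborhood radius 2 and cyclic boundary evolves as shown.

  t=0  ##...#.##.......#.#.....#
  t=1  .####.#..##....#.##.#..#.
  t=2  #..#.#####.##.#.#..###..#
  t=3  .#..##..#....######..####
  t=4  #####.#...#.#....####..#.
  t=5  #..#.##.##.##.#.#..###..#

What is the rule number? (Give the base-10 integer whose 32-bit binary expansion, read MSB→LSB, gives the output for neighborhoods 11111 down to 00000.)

1471876684

  [31] ##### => .  t=2,i=7
  [30] ####. => #  t=1,i=3
  [29] ###.# => .  t=1,i=4
  [28] ###.. => #  t=0,i=1
  [27] ##.## => .  t=2,i=10
  [26] ##.#. => #  t=1,i=5
  [25] ##..# => #  t=2,i=1
  [24] ##... => #  t=0,i=2
  [23] #.### => #  t=2,i=5
  [22] #.##. => .  t=0,i=7
  [21] #.#.# => #  t=2,i=14
  [20] #.#.. => #  t=0,i=18
  [19] #..## => #  t=1,i=0
  [18] #..#. => .  t=1,i=22
  [17] #...# => #  t=0,i=3
  [16] #.... => #  t=0,i=10
  [15] .#### => .  t=1,i=2
  [14] .###. => .  t=0,i=0
  [13] .##.# => .  t=1,i=18
  [12] .##.. => .  t=0,i=8
  [11] .#.## => #  t=0,i=6
  [10] .#.#. => #  t=0,i=17
  [9] .#..# => #  t=1,i=7
  [8] .#... => .  t=0,i=19
  [7] ..### => .  t=0,i=24
  [6] ..##. => #  t=1,i=9
  [5] ..#.# => .  t=0,i=5
  [4] ..#.. => .  t=1,i=23
  [3] ...## => #  t=0,i=23
  [2] ...#. => #  t=0,i=4
  [1] ....# => .  t=0,i=14
  [0] ..... => .  t=0,i=11
  bits 01010111101110110000111001001100 = 1471876684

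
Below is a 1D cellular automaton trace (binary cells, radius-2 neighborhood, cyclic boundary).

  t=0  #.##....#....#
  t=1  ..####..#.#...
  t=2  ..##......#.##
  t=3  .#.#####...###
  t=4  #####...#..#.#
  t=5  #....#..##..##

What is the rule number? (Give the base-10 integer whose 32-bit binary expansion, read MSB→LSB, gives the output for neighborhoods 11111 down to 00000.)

  ##### -> .   bit 31 = 0  t=3,i=5
  ####. -> .   bit 30 = 0  t=1,i=4
  ###.# -> #   bit 29 = 1  t=3,i=13
  ###.. -> .   bit 28 = 0  t=1,i=5
  ##.## -> .   bit 27 = 0  t=0,i=1
  ##.#. -> #   bit 26 = 1  t=3,i=0
  ##..# -> .   bit 25 = 0  t=1,i=6
  ##... -> #   bit 24 = 1  t=0,i=4
  #.### -> #   bit 23 = 1  t=3,i=3
  #.##. -> #   bit 22 = 1  t=0,i=2
  #.#.# -> #   bit 21 = 1  t=3,i=1
  #.#.. -> #   bit 20 = 1  t=1,i=10
  #..## -> #   bit 19 = 1  t=2,i=1
  #..#. -> .   bit 18 = 0  t=1,i=7
  #...# -> .   bit 17 = 0  t=3,i=9
  #.... -> #   bit 16 = 1  t=0,i=5
  .#### -> #   bit 15 = 1  t=1,i=3
  .###. -> .   bit 14 = 0  t=3,i=12
  .##.# -> .   bit 13 = 0  t=0,i=0
  .##.. -> #   bit 12 = 1  t=0,i=3
  .#.## -> #   bit 11 = 1  t=2,i=11
  .#.#. -> .   bit 10 = 0  t=1,i=9
  .#..# -> #   bit 9 = 1  t=4,i=9
  .#... -> .   bit 8 = 0  t=0,i=9
  ..### -> #   bit 7 = 1  t=1,i=2
  ..##. -> .   bit 6 = 0  t=0,i=13
  ..#.# -> .   bit 5 = 0  t=1,i=8
  ..#.. -> #   bit 4 = 1  t=0,i=8
  ...## -> .   bit 3 = 0  t=0,i=12
  ...#. -> .   bit 2 = 0  t=0,i=7
  ....# -> .   bit 1 = 0  t=0,i=6
  ..... -> #   bit 0 = 1  t=1,i=13
  bits 00100101111110011001101010010001 = 637115025

637115025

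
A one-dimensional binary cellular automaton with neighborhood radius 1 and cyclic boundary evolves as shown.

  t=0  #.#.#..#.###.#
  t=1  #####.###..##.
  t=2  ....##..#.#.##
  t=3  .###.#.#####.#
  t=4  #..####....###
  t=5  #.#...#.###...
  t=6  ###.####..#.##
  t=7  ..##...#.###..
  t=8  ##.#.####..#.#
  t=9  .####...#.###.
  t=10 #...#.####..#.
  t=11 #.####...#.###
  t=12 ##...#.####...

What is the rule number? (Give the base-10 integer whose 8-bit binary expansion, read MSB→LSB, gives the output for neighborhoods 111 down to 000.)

  ###|.  b7=0 t=0,i=10
  ##.|#  b6=1 t=0,i=0
  #.#|#  b5=1 t=0,i=1
  #..|.  b4=0 t=0,i=5
  .##|.  b3=0 t=0,i=9
  .#.|#  b2=1 t=0,i=2
  ..#|#  b1=1 t=0,i=6
  ...|#  b0=1 t=2,i=1
  bits 01100111 = 103

103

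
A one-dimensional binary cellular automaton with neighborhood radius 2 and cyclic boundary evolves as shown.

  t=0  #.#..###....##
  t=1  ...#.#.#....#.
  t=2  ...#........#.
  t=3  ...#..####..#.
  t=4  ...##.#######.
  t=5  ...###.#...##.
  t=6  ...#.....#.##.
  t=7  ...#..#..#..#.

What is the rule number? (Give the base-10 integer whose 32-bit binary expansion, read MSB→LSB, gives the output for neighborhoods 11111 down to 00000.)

  #####|.  b31=0 t=4,i=8
  ####.|#  b30=1 t=3,i=8
  ###.#|.  b29=0 t=0,i=0
  ###..|#  b28=1 t=0,i=7
  ##.##|#  b27=1 t=4,i=5
  ##.#.|.  b26=0 t=0,i=1
  ##..#|#  b25=1 t=3,i=10
  ##...|.  b24=0 t=0,i=8
  #.###|.  b23=0 t=4,i=6
  #.##.|.  b22=0 t=6,i=11
  #.#.#|.  b21=0 t=1,i=5
  #.#..|.  b20=0 t=0,i=2
  #..##|.  b19=0 t=0,i=4
  #..#.|#  b18=1 t=3,i=11
  #...#|#  b17=1 t=5,i=9
  #....|.  b16=0 t=0,i=9
  .####|#  b15=1 t=3,i=7
  .###.|.  b14=0 t=0,i=6
  .##.#|#  b13=1 t=4,i=4
  .##..|#  b12=1 t=5,i=12
  .#.##|.  b11=0 t=6,i=10
  .#.#.|.  b10=0 t=1,i=4
  .#..#|#  b9=1 t=0,i=3
  .#...|.  b8=0 t=1,i=8
  ..###|#  b7=1 t=0,i=5
  ..##.|#  b6=1 t=4,i=3
  ..#.#|#  b5=1 t=1,i=3
  ..#..|#  b4=1 t=1,i=12
  ...##|.  b3=0 t=0,i=11
  ...#.|.  b2=0 t=1,i=2
  ....#|.  b1=0 t=0,i=10
  .....|#  b0=1 t=2,i=6
  bits 01011010000001101011001011110001 = 1510388465

1510388465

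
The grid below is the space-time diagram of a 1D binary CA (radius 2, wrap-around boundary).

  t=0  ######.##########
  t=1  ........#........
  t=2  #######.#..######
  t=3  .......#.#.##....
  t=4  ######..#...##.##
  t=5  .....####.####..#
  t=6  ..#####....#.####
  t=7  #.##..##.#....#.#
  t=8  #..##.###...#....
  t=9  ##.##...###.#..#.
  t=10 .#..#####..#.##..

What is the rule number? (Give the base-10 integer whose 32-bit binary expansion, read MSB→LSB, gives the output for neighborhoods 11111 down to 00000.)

386315995

  nb #####: next=.  (t=0,i=0, bit31=0)
  nb ####.: next=.  (t=0,i=4, bit30=0)
  nb ###.#: next=.  (t=0,i=5, bit29=0)
  nb ###..: next=#  (t=4,i=5, bit28=1)
  nb ##.##: next=.  (t=0,i=6, bit27=0)
  nb ##.#.: next=#  (t=2,i=7, bit26=1)
  nb ##..#: next=#  (t=4,i=6, bit25=1)
  nb ##...: next=#  (t=3,i=13, bit24=1)
  nb #.###: next=.  (t=0,i=7, bit23=0)
  nb #.##.: next=.  (t=3,i=11, bit22=0)
  nb #.#.#: next=.  (t=3,i=9, bit21=0)
  nb #.#..: next=.  (t=2,i=8, bit20=0)
  nb #..##: next=.  (t=2,i=10, bit19=0)
  nb #..#.: next=#  (t=4,i=7, bit18=1)
  nb #...#: next=#  (t=4,i=10, bit17=1)
  nb #....: next=.  (t=1,i=10, bit16=0)
  nb .####: next=#  (t=0,i=8, bit15=1)
  nb .###.: next=.  (t=8,i=7, bit14=0)
  nb .##.#: next=#  (t=4,i=13, bit13=1)
  nb .##..: next=#  (t=3,i=12, bit12=1)
  nb .#.##: next=.  (t=3,i=10, bit11=0)
  nb .#.#.: next=#  (t=3,i=8, bit10=1)
  nb .#..#: next=#  (t=2,i=9, bit9=1)
  nb .#...: next=.  (t=1,i=9, bit8=0)
  nb ..###: next=#  (t=2,i=11, bit7=1)
  nb ..##.: next=#  (t=4,i=12, bit6=1)
  nb ..#.#: next=.  (t=3,i=7, bit5=0)
  nb ..#..: next=#  (t=1,i=8, bit4=1)
  nb ...##: next=#  (t=4,i=11, bit3=1)
  nb ...#.: next=.  (t=1,i=7, bit2=0)
  nb ....#: next=#  (t=1,i=6, bit1=1)
  nb .....: next=#  (t=1,i=0, bit0=1)
  bits 00010111000001101011011011011011 = 386315995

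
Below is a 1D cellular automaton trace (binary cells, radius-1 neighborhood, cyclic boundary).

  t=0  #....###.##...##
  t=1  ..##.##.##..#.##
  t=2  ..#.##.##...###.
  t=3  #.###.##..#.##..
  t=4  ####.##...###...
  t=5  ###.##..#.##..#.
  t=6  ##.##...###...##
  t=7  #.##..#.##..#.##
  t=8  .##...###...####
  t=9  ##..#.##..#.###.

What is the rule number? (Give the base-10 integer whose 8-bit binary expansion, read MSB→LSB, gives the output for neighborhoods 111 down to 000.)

  ###|#  b7=1 t=0,i=6
  ##.|.  b6=0 t=0,i=0
  #.#|#  b5=1 t=0,i=8
  #..|.  b4=0 t=0,i=1
  .##|#  b3=1 t=0,i=5
  .#.|#  b2=1 t=1,i=12
  ..#|.  b1=0 t=0,i=4
  ...|#  b0=1 t=0,i=2
  bits 10101101 = 173

173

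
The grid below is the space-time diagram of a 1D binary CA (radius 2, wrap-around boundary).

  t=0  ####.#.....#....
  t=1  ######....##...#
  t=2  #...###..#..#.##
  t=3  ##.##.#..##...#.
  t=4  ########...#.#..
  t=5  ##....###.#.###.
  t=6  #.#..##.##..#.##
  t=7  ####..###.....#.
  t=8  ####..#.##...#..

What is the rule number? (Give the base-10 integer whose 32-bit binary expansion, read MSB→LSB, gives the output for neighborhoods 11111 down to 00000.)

2110826140

  [31] ##### => .  t=1,i=1
  [30] ####. => #  t=0,i=2
  [29] ###.# => #  t=0,i=3
  [28] ###.. => #  t=1,i=5
  [27] ##.## => #  t=3,i=2
  [26] ##.#. => #  t=0,i=4
  [25] ##..# => .  t=2,i=7
  [24] ##... => #  t=1,i=6
  [23] #.### => #  t=2,i=14
  [22] #.##. => #  t=3,i=0
  [21] #.#.# => .  t=5,i=10
  [20] #.#.. => #  t=0,i=5
  [19] #..## => .  t=3,i=8
  [18] #..#. => .  t=2,i=8
  [17] #...# => .  t=1,i=13
  [16] #.... => .  t=0,i=7
  [15] .#### => #  t=0,i=1
  [14] .###. => .  t=2,i=5
  [13] .##.# => #  t=3,i=1
  [12] .##.. => .  t=1,i=11
  [11] .#.## => .  t=2,i=13
  [10] .#.#. => #  t=4,i=12
  [9] .#..# => #  t=2,i=10
  [8] .#... => .  t=0,i=6
  [7] ..### => #  t=0,i=0
  [6] ..##. => .  t=1,i=10
  [5] ..#.# => .  t=2,i=12
  [4] ..#.. => #  t=0,i=11
  [3] ...## => #  t=0,i=15
  [2] ...#. => #  t=0,i=10
  [1] ....# => .  t=0,i=9
  [0] ..... => .  t=0,i=8
  bits 01111101110100001010011010011100 = 2110826140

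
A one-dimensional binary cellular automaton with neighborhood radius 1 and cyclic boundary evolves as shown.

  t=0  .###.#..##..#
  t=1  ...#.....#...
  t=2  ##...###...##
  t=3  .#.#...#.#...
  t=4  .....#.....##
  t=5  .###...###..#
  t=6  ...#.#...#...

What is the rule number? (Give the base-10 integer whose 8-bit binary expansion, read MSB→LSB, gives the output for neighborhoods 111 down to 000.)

  [7] ### => .  t=0,i=2
  [6] ##. => #  t=0,i=3
  [5] #.# => .  t=0,i=0
  [4] #.. => .  t=0,i=6
  [3] .## => .  t=0,i=1
  [2] .#. => .  t=0,i=5
  [1] ..# => .  t=0,i=7
  [0] ... => #  t=1,i=0
  bits 01000001 = 65

65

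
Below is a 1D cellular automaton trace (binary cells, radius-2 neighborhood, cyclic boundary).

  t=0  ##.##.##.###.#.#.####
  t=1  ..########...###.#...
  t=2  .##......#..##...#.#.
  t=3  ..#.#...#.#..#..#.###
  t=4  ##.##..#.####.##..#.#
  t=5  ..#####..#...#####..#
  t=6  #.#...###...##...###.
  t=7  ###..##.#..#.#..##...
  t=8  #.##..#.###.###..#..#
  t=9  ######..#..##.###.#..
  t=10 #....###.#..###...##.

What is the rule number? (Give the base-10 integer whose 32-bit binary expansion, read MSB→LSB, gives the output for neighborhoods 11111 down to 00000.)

  nb #####: next=.  (t=0,i=19, bit31=0)
  nb ####.: next=.  (t=0,i=0, bit30=0)
  nb ###.#: next=.  (t=0,i=1, bit29=0)
  nb ###..: next=#  (t=1,i=9, bit28=1)
  nb ##.##: next=#  (t=0,i=2, bit27=1)
  nb ##.#.: next=.  (t=0,i=12, bit26=0)
  nb ##..#: next=#  (t=3,i=0, bit25=1)
  nb ##...: next=.  (t=1,i=10, bit24=0)
  nb #.###: next=#  (t=0,i=9, bit23=1)
  nb #.##.: next=#  (t=0,i=3, bit22=1)
  nb #.#.#: next=#  (t=0,i=13, bit21=1)
  nb #.#..: next=#  (t=1,i=17, bit20=1)
  nb #..##: next=.  (t=2,i=0, bit19=0)
  nb #..#.: next=#  (t=3,i=1, bit18=1)
  nb #...#: next=.  (t=1,i=11, bit17=0)
  nb #....: next=#  (t=1,i=19, bit16=1)
  nb .####: next=.  (t=0,i=18, bit15=0)
  nb .###.: next=.  (t=0,i=10, bit14=0)
  nb .##.#: next=#  (t=0,i=4, bit13=1)
  nb .##..: next=#  (t=2,i=2, bit12=1)
  nb .#.##: next=.  (t=0,i=16, bit11=0)
  nb .#.#.: next=#  (t=0,i=14, bit10=1)
  nb .#..#: next=#  (t=2,i=10, bit9=1)
  nb .#...: next=.  (t=1,i=18, bit8=0)
  nb ..###: next=#  (t=1,i=2, bit7=1)
  nb ..##.: next=.  (t=2,i=1, bit6=0)
  nb ..#.#: next=.  (t=2,i=17, bit5=0)
  nb ..#..: next=.  (t=2,i=9, bit4=0)
  nb ...##: next=#  (t=1,i=1, bit3=1)
  nb ...#.: next=#  (t=2,i=8, bit2=1)
  nb ....#: next=.  (t=1,i=0, bit1=0)
  nb .....: next=.  (t=1,i=20, bit0=0)
  bits 00011010111101010011011010001100 = 452277900

452277900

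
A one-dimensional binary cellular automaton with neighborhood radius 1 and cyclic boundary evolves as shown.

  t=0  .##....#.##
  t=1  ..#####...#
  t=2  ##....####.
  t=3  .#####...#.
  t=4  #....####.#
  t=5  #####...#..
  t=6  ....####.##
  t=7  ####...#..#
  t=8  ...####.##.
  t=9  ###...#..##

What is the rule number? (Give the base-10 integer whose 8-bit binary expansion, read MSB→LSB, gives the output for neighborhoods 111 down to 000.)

  ###|.  b7=0 t=1,i=3
  ##.|#  b6=1 t=0,i=2
  #.#|.  b5=0 t=0,i=0
  #..|#  b4=1 t=0,i=3
  .##|.  b3=0 t=0,i=1
  .#.|.  b2=0 t=0,i=7
  ..#|#  b1=1 t=0,i=6
  ...|#  b0=1 t=0,i=4
  bits 01010011 = 83

83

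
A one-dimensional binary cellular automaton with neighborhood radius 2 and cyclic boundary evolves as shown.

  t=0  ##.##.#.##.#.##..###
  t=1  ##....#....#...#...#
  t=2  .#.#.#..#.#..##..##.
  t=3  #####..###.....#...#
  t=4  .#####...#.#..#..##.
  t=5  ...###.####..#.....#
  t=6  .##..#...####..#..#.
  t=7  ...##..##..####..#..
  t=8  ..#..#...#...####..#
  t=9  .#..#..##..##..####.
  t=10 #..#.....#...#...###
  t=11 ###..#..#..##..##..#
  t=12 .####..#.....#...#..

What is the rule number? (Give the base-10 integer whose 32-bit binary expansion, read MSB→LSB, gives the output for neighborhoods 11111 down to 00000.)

4062643244

  nb #####: next=#  (t=0,i=19, bit31=1)
  nb ####.: next=#  (t=0,i=0, bit30=1)
  nb ###.#: next=#  (t=0,i=1, bit29=1)
  nb ###..: next=#  (t=1,i=1, bit28=1)
  nb ##.##: next=.  (t=0,i=2, bit27=0)
  nb ##.#.: next=.  (t=0,i=5, bit26=0)
  nb ##..#: next=#  (t=0,i=15, bit25=1)
  nb ##...: next=.  (t=1,i=2, bit24=0)
  nb #.###: next=.  (t=5,i=7, bit23=0)
  nb #.##.: next=.  (t=0,i=3, bit22=0)
  nb #.#.#: next=#  (t=0,i=6, bit21=1)
  nb #.#..: next=.  (t=2,i=5, bit20=0)
  nb #..##: next=.  (t=0,i=16, bit19=0)
  nb #..#.: next=#  (t=2,i=0, bit18=1)
  nb #...#: next=#  (t=1,i=13, bit17=1)
  nb #....: next=#  (t=1,i=3, bit16=1)
  nb .####: next=.  (t=0,i=18, bit15=0)
  nb .###.: next=.  (t=1,i=0, bit14=0)
  nb .##.#: next=.  (t=0,i=4, bit13=0)
  nb .##..: next=.  (t=0,i=14, bit12=0)
  nb .#.##: next=.  (t=0,i=7, bit11=0)
  nb .#.#.: next=#  (t=2,i=2, bit10=1)
  nb .#..#: next=.  (t=2,i=6, bit9=0)
  nb .#...: next=.  (t=1,i=7, bit8=0)
  nb ..###: next=.  (t=0,i=17, bit7=0)
  nb ..##.: next=.  (t=2,i=13, bit6=0)
  nb ..#.#: next=#  (t=2,i=1, bit5=1)
  nb ..#..: next=.  (t=1,i=6, bit4=0)
  nb ...##: next=#  (t=1,i=18, bit3=1)
  nb ...#.: next=#  (t=1,i=5, bit2=1)
  nb ....#: next=.  (t=1,i=4, bit1=0)
  nb .....: next=.  (t=3,i=12, bit0=0)
  bits 11110010001001110000010000101100 = 4062643244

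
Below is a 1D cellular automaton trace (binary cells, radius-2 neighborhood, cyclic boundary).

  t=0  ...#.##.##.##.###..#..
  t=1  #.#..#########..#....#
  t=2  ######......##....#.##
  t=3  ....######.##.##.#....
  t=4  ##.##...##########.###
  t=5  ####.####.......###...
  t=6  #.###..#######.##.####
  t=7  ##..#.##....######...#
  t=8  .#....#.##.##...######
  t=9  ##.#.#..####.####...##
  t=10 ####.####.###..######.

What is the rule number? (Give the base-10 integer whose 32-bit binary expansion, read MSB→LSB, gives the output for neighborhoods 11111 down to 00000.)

2105221837

  nb #####: next=.  (t=1,i=7, bit31=0)
  nb ####.: next=#  (t=1,i=12, bit30=1)
  nb ###.#: next=#  (t=3,i=9, bit29=1)
  nb ###..: next=#  (t=0,i=16, bit28=1)
  nb ##.##: next=#  (t=0,i=7, bit27=1)
  nb ##.#.: next=#  (t=1,i=1, bit26=1)
  nb ##..#: next=.  (t=0,i=17, bit25=0)
  nb ##...: next=#  (t=2,i=6, bit24=1)
  nb #.###: next=.  (t=0,i=14, bit23=0)
  nb #.##.: next=#  (t=0,i=5, bit22=1)
  nb #.#.#: next=#  (t=9,i=3, bit21=1)
  nb #.#..: next=#  (t=1,i=2, bit20=1)
  nb #..##: next=#  (t=1,i=4, bit19=1)
  nb #..#.: next=.  (t=0,i=18, bit18=0)
  nb #...#: next=#  (t=4,i=6, bit17=1)
  nb #....: next=#  (t=0,i=21, bit16=1)
  nb .####: next=.  (t=1,i=6, bit15=0)
  nb .###.: next=.  (t=0,i=15, bit14=0)
  nb .##.#: next=#  (t=0,i=6, bit13=1)
  nb .##..: next=.  (t=2,i=13, bit12=0)
  nb .#.##: next=.  (t=0,i=4, bit11=0)
  nb .#.#.: next=.  (t=9,i=4, bit10=0)
  nb .#..#: next=#  (t=1,i=3, bit9=1)
  nb .#...: next=.  (t=0,i=20, bit8=0)
  nb ..###: next=#  (t=1,i=5, bit7=1)
  nb ..##.: next=#  (t=1,i=21, bit6=1)
  nb ..#.#: next=.  (t=0,i=3, bit5=0)
  nb ..#..: next=.  (t=0,i=19, bit4=0)
  nb ...##: next=#  (t=1,i=20, bit3=1)
  nb ...#.: next=#  (t=0,i=2, bit2=1)
  nb ....#: next=.  (t=0,i=1, bit1=0)
  nb .....: next=#  (t=0,i=0, bit0=1)
  bits 01111101011110110010001011001101 = 2105221837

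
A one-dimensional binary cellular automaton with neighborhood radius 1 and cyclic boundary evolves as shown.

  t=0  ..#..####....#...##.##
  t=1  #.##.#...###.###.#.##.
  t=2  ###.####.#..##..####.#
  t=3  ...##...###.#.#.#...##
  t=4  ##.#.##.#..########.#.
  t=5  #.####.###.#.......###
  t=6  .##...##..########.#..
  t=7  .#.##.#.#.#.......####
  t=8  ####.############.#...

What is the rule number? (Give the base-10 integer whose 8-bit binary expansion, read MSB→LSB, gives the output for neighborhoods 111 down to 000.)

61

  ###|.  b7=0 t=0,i=6
  ##.|.  b6=0 t=0,i=8
  #.#|#  b5=1 t=0,i=19
  #..|#  b4=1 t=0,i=0
  .##|#  b3=1 t=0,i=5
  .#.|#  b2=1 t=0,i=2
  ..#|.  b1=0 t=0,i=1
  ...|#  b0=1 t=0,i=10
  bits 00111101 = 61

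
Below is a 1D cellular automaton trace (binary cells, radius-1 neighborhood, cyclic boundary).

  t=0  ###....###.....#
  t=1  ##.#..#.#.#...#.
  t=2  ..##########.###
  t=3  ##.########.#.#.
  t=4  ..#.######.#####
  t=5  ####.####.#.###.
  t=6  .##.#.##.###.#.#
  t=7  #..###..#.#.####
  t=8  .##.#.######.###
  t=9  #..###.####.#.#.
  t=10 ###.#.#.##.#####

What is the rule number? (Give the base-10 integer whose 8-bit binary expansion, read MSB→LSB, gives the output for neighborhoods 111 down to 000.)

182

  [7] ### => #  t=0,i=0
  [6] ##. => .  t=0,i=2
  [5] #.# => #  t=1,i=2
  [4] #.. => #  t=0,i=3
  [3] .## => .  t=0,i=7
  [2] .#. => #  t=1,i=3
  [1] ..# => #  t=0,i=6
  [0] ... => .  t=0,i=4
  bits 10110110 = 182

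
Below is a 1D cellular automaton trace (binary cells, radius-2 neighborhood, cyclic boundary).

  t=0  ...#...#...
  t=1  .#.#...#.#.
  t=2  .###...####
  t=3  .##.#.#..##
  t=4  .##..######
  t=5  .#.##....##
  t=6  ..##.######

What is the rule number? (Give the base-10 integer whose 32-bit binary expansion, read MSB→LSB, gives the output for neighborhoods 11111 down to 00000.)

1675193978

  [31] ##### => .  t=4,i=7
  [30] ####. => #  t=2,i=9
  [29] ###.# => #  t=2,i=10
  [28] ###.. => .  t=2,i=3
  [27] ##.## => .  t=2,i=0
  [26] ##.#. => .  t=3,i=3
  [25] ##..# => #  t=4,i=3
  [24] ##... => #  t=2,i=4
  [23] #.### => #  t=2,i=1
  [22] #.##. => #  t=3,i=1
  [21] #.#.# => .  t=3,i=4
  [20] #.#.. => #  t=1,i=3
  [19] #..## => #  t=3,i=8
  [18] #..#. => .  t=1,i=0
  [17] #...# => .  t=0,i=5
  [16] #.... => #  t=0,i=9
  [15] .#### => .  t=2,i=8
  [14] .###. => #  t=2,i=2
  [13] .##.# => #  t=3,i=2
  [12] .##.. => .  t=4,i=2
  [11] .#.## => #  t=5,i=2
  [10] .#.#. => #  t=1,i=2
  [9] .#..# => #  t=1,i=10
  [8] .#... => .  t=0,i=4
  [7] ..### => .  t=2,i=7
  [6] ..##. => #  t=3,i=9
  [5] ..#.# => #  t=1,i=1
  [4] ..#.. => #  t=0,i=3
  [3] ...## => #  t=2,i=6
  [2] ...#. => .  t=0,i=2
  [1] ....# => #  t=0,i=1
  [0] ..... => .  t=0,i=0
  bits 01100011110110010110111001111010 = 1675193978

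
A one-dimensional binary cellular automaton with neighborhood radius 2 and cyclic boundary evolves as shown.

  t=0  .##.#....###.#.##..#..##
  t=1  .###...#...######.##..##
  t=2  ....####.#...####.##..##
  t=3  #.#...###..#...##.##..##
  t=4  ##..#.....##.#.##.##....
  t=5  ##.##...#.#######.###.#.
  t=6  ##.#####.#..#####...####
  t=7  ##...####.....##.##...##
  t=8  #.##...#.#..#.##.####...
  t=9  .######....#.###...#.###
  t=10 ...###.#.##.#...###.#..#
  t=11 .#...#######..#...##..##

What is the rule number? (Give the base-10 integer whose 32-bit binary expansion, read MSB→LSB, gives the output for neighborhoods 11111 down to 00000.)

3848681558

  [31] ##### => #  t=1,i=13
  [30] ####. => #  t=1,i=15
  [29] ###.# => #  t=0,i=11
  [28] ###.. => .  t=1,i=3
  [27] ##.## => .  t=0,i=0
  [26] ##.#. => #  t=0,i=3
  [25] ##..# => .  t=0,i=17
  [24] ##... => #  t=1,i=4
  [23] #.### => .  t=1,i=1
  [22] #.##. => #  t=0,i=1
  [21] #.#.# => #  t=0,i=13
  [20] #.#.. => .  t=0,i=4
  [19] #..## => .  t=0,i=21
  [18] #..#. => #  t=0,i=18
  [17] #...# => #  t=1,i=5
  [16] #.... => .  t=0,i=6
  [15] .#### => .  t=1,i=12
  [14] .###. => .  t=0,i=10
  [13] .##.# => #  t=0,i=2
  [12] .##.. => #  t=0,i=16
  [11] .#.## => #  t=0,i=14
  [10] .#.#. => .  t=8,i=8
  [9] .#..# => .  t=0,i=20
  [8] .#... => .  t=0,i=5
  [7] ..### => .  t=0,i=9
  [6] ..##. => #  t=0,i=22
  [5] ..#.# => .  t=5,i=8
  [4] ..#.. => #  t=0,i=19
  [3] ...## => .  t=0,i=8
  [2] ...#. => #  t=1,i=6
  [1] ....# => #  t=0,i=7
  [0] ..... => .  t=4,i=7
  bits 11100101011001100011100001010110 = 3848681558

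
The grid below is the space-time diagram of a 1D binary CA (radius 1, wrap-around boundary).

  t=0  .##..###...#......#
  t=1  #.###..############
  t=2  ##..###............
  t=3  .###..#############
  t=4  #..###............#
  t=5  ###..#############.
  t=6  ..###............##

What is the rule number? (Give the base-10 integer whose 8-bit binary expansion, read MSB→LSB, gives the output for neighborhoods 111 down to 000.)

119

  ###|.  b7=0 t=0,i=6
  ##.|#  b6=1 t=0,i=2
  #.#|#  b5=1 t=0,i=0
  #..|#  b4=1 t=0,i=3
  .##|.  b3=0 t=0,i=1
  .#.|#  b2=1 t=0,i=11
  ..#|#  b1=1 t=0,i=4
  ...|#  b0=1 t=0,i=9
  bits 01110111 = 119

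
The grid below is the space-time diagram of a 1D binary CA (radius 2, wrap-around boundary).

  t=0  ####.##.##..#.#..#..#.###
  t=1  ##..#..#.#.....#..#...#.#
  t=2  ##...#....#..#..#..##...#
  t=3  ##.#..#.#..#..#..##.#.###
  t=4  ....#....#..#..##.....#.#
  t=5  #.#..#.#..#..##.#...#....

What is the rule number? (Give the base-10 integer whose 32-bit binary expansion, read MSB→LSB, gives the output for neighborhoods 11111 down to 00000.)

2559202186

  nb #####: next=#  (t=0,i=0, bit31=1)
  nb ####.: next=.  (t=0,i=2, bit30=0)
  nb ###.#: next=.  (t=0,i=3, bit29=0)
  nb ###..: next=#  (t=1,i=1, bit28=1)
  nb ##.##: next=#  (t=0,i=4, bit27=1)
  nb ##.#.: next=.  (t=3,i=2, bit26=0)
  nb ##..#: next=.  (t=0,i=10, bit25=0)
  nb ##...: next=.  (t=2,i=2, bit24=0)
  nb #.###: next=#  (t=0,i=22, bit23=1)
  nb #.##.: next=.  (t=0,i=5, bit22=0)
  nb #.#.#: next=.  (t=3,i=20, bit21=0)
  nb #.#..: next=.  (t=0,i=14, bit20=0)
  nb #..##: next=#  (t=2,i=18, bit19=1)
  nb #..#.: next=.  (t=0,i=11, bit18=0)
  nb #...#: next=#  (t=1,i=20, bit17=1)
  nb #....: next=.  (t=1,i=11, bit16=0)
  nb .####: next=.  (t=0,i=23, bit15=0)
  nb .###.: next=#  (t=1,i=0, bit14=1)
  nb .##.#: next=.  (t=0,i=6, bit13=0)
  nb .##..: next=#  (t=0,i=9, bit12=1)
  nb .#.##: next=.  (t=0,i=21, bit11=0)
  nb .#.#.: next=.  (t=0,i=13, bit10=0)
  nb .#..#: next=#  (t=0,i=15, bit9=1)
  nb .#...: next=#  (t=1,i=10, bit8=1)
  nb ..###: next=#  (t=2,i=24, bit7=1)
  nb ..##.: next=.  (t=2,i=19, bit6=0)
  nb ..#.#: next=.  (t=0,i=12, bit5=0)
  nb ..#..: next=.  (t=0,i=17, bit4=0)
  nb ...##: next=#  (t=2,i=23, bit3=1)
  nb ...#.: next=.  (t=1,i=14, bit2=0)
  nb ....#: next=#  (t=1,i=13, bit1=1)
  nb .....: next=.  (t=1,i=12, bit0=0)
  bits 10011000100010100101001110001010 = 2559202186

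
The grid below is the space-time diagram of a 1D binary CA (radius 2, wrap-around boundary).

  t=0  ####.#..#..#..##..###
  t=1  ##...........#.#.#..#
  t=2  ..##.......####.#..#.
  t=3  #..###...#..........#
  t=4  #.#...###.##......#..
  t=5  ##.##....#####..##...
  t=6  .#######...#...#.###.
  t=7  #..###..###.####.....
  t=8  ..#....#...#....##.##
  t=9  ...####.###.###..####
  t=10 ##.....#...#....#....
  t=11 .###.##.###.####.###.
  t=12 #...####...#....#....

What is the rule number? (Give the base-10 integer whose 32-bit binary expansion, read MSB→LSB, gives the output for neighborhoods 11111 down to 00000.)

  [31] ##### => #  t=0,i=0
  [30] ####. => .  t=0,i=2
  [29] ###.# => .  t=0,i=3
  [28] ###.. => .  t=1,i=1
  [27] ##.## => #  t=4,i=9
  [26] ##.#. => .  t=0,i=4
  [25] ##..# => .  t=0,i=16
  [24] ##... => #  t=1,i=2
  [23] #.### => .  t=6,i=17
  [22] #.##. => #  t=4,i=10
  [21] #.#.# => .  t=1,i=15
  [20] #.#.. => .  t=0,i=5
  [19] #..## => #  t=0,i=13
  [18] #..#. => .  t=0,i=7
  [17] #...# => #  t=2,i=0
  [16] #.... => #  t=1,i=3
  [15] .#### => .  t=0,i=19
  [14] .###. => .  t=1,i=0
  [13] .##.# => #  t=5,i=1
  [12] .##.. => #  t=0,i=15
  [11] .#.## => .  t=6,i=16
  [10] .#.#. => #  t=1,i=14
  [9] .#..# => .  t=0,i=6
  [8] .#... => #  t=2,i=20
  [7] ..### => .  t=0,i=18
  [6] ..##. => .  t=0,i=14
  [5] ..#.# => #  t=1,i=13
  [4] ..#.. => .  t=0,i=8
  [3] ...## => .  t=2,i=1
  [2] ...#. => #  t=1,i=12
  [1] ....# => #  t=1,i=11
  [0] ..... => .  t=1,i=4
  bits 10001001010010110011010100100110 = 2303407398

2303407398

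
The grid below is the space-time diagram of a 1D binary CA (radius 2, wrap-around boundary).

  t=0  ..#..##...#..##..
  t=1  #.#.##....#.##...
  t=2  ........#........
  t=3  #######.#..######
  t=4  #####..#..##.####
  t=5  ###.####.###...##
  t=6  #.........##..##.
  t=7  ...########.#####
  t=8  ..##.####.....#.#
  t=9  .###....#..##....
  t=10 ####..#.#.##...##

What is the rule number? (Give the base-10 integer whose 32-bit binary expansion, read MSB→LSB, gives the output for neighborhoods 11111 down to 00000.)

  ##### -> #   bit 31 = 1  t=3,i=0
  ####. -> .   bit 30 = 0  t=3,i=5
  ###.# -> .   bit 29 = 0  t=3,i=6
  ###.. -> #   bit 28 = 1  t=4,i=4
  ##.## -> .   bit 27 = 0  t=4,i=12
  ##.#. -> #   bit 26 = 1  t=3,i=7
  ##..# -> #   bit 25 = 1  t=4,i=5
  ##... -> .   bit 24 = 0  t=0,i=7
  #.### -> .   bit 23 = 0  t=4,i=13
  #.##. -> .   bit 22 = 0  t=1,i=4
  #.#.# -> .   bit 21 = 0  t=1,i=2
  #.#.. -> .   bit 20 = 0  t=3,i=8
  #..## -> #   bit 19 = 1  t=0,i=4
  #..#. -> #   bit 18 = 1  t=4,i=6
  #...# -> .   bit 17 = 0  t=0,i=8
  #.... -> .   bit 16 = 0  t=0,i=16
  .#### -> .   bit 15 = 0  t=3,i=12
  .###. -> #   bit 14 = 1  t=5,i=10
  .##.# -> #   bit 13 = 1  t=4,i=11
  .##.. -> .   bit 12 = 0  t=0,i=6
  .#.## -> .   bit 11 = 0  t=1,i=3
  .#.#. -> .   bit 10 = 0  t=1,i=1
  .#..# -> .   bit 9 = 0  t=0,i=3
  .#... -> .   bit 8 = 0  t=2,i=9
  ..### -> #   bit 7 = 1  t=3,i=11
  ..##. -> #   bit 6 = 1  t=0,i=5
  ..#.# -> .   bit 5 = 0  t=1,i=0
  ..#.. -> #   bit 4 = 1  t=0,i=2
  ...## -> #   bit 3 = 1  t=5,i=14
  ...#. -> .   bit 2 = 0  t=0,i=1
  ....# -> #   bit 1 = 1  t=0,i=0
  ..... -> #   bit 0 = 1  t=2,i=0
  bits 10010110000011000110000011011011 = 2517393627

2517393627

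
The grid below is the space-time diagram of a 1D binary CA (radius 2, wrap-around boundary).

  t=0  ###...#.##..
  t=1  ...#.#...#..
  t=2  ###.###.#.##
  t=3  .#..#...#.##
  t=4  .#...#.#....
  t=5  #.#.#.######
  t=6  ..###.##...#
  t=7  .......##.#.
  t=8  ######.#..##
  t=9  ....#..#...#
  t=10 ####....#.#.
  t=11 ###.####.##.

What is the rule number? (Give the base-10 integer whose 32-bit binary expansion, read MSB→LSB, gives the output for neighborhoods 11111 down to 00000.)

1102157127

  #####|.  b31=0 t=2,i=0
  ####.|#  b30=1 t=2,i=1
  ###.#|.  b29=0 t=2,i=2
  ###..|.  b28=0 t=0,i=2
  ##.##|.  b27=0 t=2,i=3
  ##.#.|.  b26=0 t=2,i=7
  ##..#|.  b25=0 t=0,i=10
  ##...|#  b24=1 t=0,i=3
  #.###|#  b23=1 t=2,i=4
  #.##.|.  b22=0 t=0,i=8
  #.#.#|#  b21=1 t=2,i=8
  #.#..|#  b20=1 t=1,i=5
  #..##|.  b19=0 t=0,i=11
  #..#.|.  b18=0 t=3,i=3
  #...#|.  b17=0 t=0,i=4
  #....|#  b16=1 t=1,i=11
  .####|#  b15=1 t=2,i=11
  .###.|.  b14=0 t=0,i=1
  .##.#|.  b13=0 t=3,i=11
  .##..|#  b12=1 t=0,i=9
  .#.##|.  b11=0 t=0,i=7
  .#.#.|#  b10=1 t=1,i=4
  .#..#|.  b9=0 t=3,i=2
  .#...|#  b8=1 t=1,i=6
  ..###|.  b7=0 t=0,i=0
  ..##.|#  b6=1 t=7,i=7
  ..#.#|.  b5=0 t=0,i=6
  ..#..|.  b4=0 t=1,i=9
  ...##|.  b3=0 t=7,i=6
  ...#.|#  b2=1 t=0,i=5
  ....#|#  b1=1 t=1,i=1
  .....|#  b0=1 t=1,i=0
  bits 01000001101100011001010101000111 = 1102157127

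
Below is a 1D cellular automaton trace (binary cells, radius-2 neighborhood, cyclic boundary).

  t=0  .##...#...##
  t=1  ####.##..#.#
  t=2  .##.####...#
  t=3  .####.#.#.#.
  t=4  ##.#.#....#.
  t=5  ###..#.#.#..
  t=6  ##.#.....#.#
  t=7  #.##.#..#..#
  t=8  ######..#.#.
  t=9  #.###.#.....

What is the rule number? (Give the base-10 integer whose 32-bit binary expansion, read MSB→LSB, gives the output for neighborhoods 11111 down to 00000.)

3487133852

  nb #####: next=#  (t=1,i=1, bit31=1)
  nb ####.: next=#  (t=1,i=2, bit30=1)
  nb ###.#: next=.  (t=1,i=3, bit29=0)
  nb ###..: next=.  (t=2,i=7, bit28=0)
  nb ##.##: next=#  (t=0,i=0, bit27=1)
  nb ##.#.: next=#  (t=3,i=5, bit26=1)
  nb ##..#: next=#  (t=1,i=7, bit25=1)
  nb ##...: next=#  (t=0,i=3, bit24=1)
  nb #.###: next=#  (t=1,i=11, bit23=1)
  nb #.##.: next=#  (t=0,i=1, bit22=1)
  nb #.#.#: next=.  (t=3,i=6, bit21=0)
  nb #.#..: next=#  (t=3,i=10, bit20=1)
  nb #..##: next=#  (t=3,i=0, bit19=1)
  nb #..#.: next=.  (t=1,i=8, bit18=0)
  nb #...#: next=.  (t=0,i=4, bit17=0)
  nb #....: next=#  (t=4,i=7, bit16=1)
  nb .####: next=.  (t=1,i=0, bit15=0)
  nb .###.: next=#  (t=5,i=1, bit14=1)
  nb .##.#: next=#  (t=0,i=11, bit13=1)
  nb .##..: next=#  (t=0,i=2, bit12=1)
  nb .#.##: next=.  (t=1,i=10, bit11=0)
  nb .#.#.: next=.  (t=3,i=7, bit10=0)
  nb .#..#: next=.  (t=3,i=11, bit9=0)
  nb .#...: next=.  (t=0,i=7, bit8=0)
  nb ..###: next=#  (t=3,i=1, bit7=1)
  nb ..##.: next=.  (t=0,i=10, bit6=0)
  nb ..#.#: next=.  (t=1,i=9, bit5=0)
  nb ..#..: next=#  (t=0,i=6, bit4=1)
  nb ...##: next=#  (t=0,i=9, bit3=1)
  nb ...#.: next=#  (t=0,i=5, bit2=1)
  nb ....#: next=.  (t=4,i=8, bit1=0)
  nb .....: next=.  (t=6,i=6, bit0=0)
  bits 11001111110110010111000010011100 = 3487133852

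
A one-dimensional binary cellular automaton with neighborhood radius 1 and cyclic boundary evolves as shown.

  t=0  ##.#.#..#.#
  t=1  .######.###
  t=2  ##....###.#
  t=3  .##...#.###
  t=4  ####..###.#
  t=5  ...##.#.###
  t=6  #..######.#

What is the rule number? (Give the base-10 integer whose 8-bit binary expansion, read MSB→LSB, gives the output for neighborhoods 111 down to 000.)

124

  ### -> .   bit 7 = 0  t=0,i=0
  ##. -> #   bit 6 = 1  t=0,i=1
  #.# -> #   bit 5 = 1  t=0,i=2
  #.. -> #   bit 4 = 1  t=0,i=6
  .## -> #   bit 3 = 1  t=0,i=10
  .#. -> #   bit 2 = 1  t=0,i=3
  ..# -> .   bit 1 = 0  t=0,i=7
  ... -> .   bit 0 = 0  t=2,i=3
  bits 01111100 = 124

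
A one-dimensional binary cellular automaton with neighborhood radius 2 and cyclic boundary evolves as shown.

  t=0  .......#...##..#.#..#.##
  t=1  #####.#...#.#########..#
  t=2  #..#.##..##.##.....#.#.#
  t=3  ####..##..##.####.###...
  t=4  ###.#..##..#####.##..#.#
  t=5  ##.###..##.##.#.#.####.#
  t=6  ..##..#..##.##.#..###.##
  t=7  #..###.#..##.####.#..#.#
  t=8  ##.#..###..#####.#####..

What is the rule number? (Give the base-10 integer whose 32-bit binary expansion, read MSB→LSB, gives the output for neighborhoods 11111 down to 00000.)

  [31] ##### => .  t=1,i=1
  [30] ####. => #  t=1,i=3
  [29] ###.# => .  t=1,i=4
  [28] ###.. => .  t=1,i=20
  [27] ##.## => #  t=2,i=11
  [26] ##.#. => #  t=1,i=5
  [25] ##..# => #  t=0,i=13
  [24] ##... => #  t=0,i=0
  [23] #.### => #  t=1,i=12
  [22] #.##. => .  t=0,i=22
  [21] #.#.# => .  t=2,i=21
  [20] #.#.. => #  t=0,i=17
  [19] #..## => .  t=1,i=22
  [18] #..#. => #  t=0,i=14
  [17] #...# => .  t=0,i=9
  [16] #.... => #  t=0,i=1
  [15] .#### => #  t=1,i=0
  [14] .###. => .  t=3,i=19
  [13] .##.# => #  t=2,i=10
  [12] .##.. => #  t=0,i=12
  [11] .#.## => .  t=0,i=21
  [10] .#.#. => #  t=0,i=16
  [9] .#..# => #  t=0,i=18
  [8] .#... => .  t=0,i=8
  [7] ..### => #  t=1,i=23
  [6] ..##. => .  t=0,i=11
  [5] ..#.# => #  t=0,i=15
  [4] ..#.. => .  t=0,i=7
  [3] ...## => #  t=0,i=10
  [2] ...#. => #  t=0,i=6
  [1] ....# => .  t=0,i=5
  [0] ..... => #  t=0,i=2
  bits 01001111100101011011011010101101 = 1335211693

1335211693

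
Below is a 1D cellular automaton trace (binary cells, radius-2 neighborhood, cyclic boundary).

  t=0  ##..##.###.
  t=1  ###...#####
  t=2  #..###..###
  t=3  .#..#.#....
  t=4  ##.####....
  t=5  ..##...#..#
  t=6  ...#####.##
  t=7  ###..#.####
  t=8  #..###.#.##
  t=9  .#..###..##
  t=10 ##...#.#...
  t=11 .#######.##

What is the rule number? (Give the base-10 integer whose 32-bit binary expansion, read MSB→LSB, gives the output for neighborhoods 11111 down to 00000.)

2950059068

  nb #####: next=#  (t=1,i=0, bit31=1)
  nb ####.: next=.  (t=1,i=1, bit30=0)
  nb ###.#: next=#  (t=0,i=9, bit29=1)
  nb ###..: next=.  (t=1,i=2, bit28=0)
  nb ##.##: next=#  (t=0,i=6, bit27=1)
  nb ##.#.: next=#  (t=8,i=6, bit26=1)
  nb ##..#: next=#  (t=0,i=2, bit25=1)
  nb ##...: next=#  (t=1,i=3, bit24=1)
  nb #.###: next=#  (t=0,i=7, bit23=1)
  nb #.##.: next=#  (t=0,i=0, bit22=1)
  nb #.#.#: next=.  (t=8,i=7, bit21=0)
  nb #.#..: next=#  (t=3,i=6, bit20=1)
  nb #..##: next=.  (t=0,i=3, bit19=0)
  nb #..#.: next=#  (t=3,i=3, bit18=1)
  nb #...#: next=#  (t=1,i=4, bit17=1)
  nb #....: next=.  (t=3,i=8, bit16=0)
  nb .####: next=.  (t=1,i=7, bit15=0)
  nb .###.: next=#  (t=0,i=8, bit14=1)
  nb .##.#: next=.  (t=0,i=5, bit13=0)
  nb .##..: next=#  (t=0,i=1, bit12=1)
  nb .#.##: next=.  (t=7,i=6, bit11=0)
  nb .#.#.: next=#  (t=3,i=5, bit10=1)
  nb .#..#: next=.  (t=3,i=2, bit9=0)
  nb .#...: next=.  (t=3,i=7, bit8=0)
  nb ..###: next=.  (t=1,i=6, bit7=0)
  nb ..##.: next=.  (t=0,i=4, bit6=0)
  nb ..#.#: next=#  (t=3,i=4, bit5=1)
  nb ..#..: next=#  (t=3,i=1, bit4=1)
  nb ...##: next=#  (t=1,i=5, bit3=1)
  nb ...#.: next=#  (t=3,i=0, bit2=1)
  nb ....#: next=.  (t=3,i=10, bit1=0)
  nb .....: next=.  (t=3,i=9, bit0=0)
  bits 10101111110101100101010000111100 = 2950059068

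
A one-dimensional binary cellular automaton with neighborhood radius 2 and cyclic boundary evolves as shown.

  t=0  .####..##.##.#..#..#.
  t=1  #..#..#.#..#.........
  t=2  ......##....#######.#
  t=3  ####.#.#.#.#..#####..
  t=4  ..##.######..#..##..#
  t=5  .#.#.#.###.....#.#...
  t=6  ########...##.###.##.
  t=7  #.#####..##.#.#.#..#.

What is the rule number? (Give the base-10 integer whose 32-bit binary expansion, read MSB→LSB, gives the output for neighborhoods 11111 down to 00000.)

  #####|#  b31=1 t=2,i=14
  ####.|#  b30=1 t=0,i=3
  ###.#|#  b29=1 t=2,i=18
  ###..|.  b28=0 t=0,i=4
  ##.##|.  b27=0 t=0,i=9
  ##.#.|.  b26=0 t=0,i=12
  ##..#|.  b25=0 t=0,i=5
  ##...|.  b24=0 t=2,i=8
  #.###|#  b23=1 t=4,i=5
  #.##.|.  b22=0 t=0,i=10
  #.#.#|#  b21=1 t=3,i=5
  #.#..|.  b20=0 t=0,i=13
  #..##|#  b19=1 t=0,i=0
  #..#.|.  b18=0 t=0,i=15
  #...#|#  b17=1 t=6,i=9
  #....|#  b16=1 t=1,i=13
  .####|.  b15=0 t=0,i=2
  .###.|.  b14=0 t=5,i=8
  .##.#|#  b13=1 t=0,i=8
  .##..|#  b12=1 t=2,i=7
  .#.##|#  b11=1 t=5,i=6
  .#.#.|#  b10=1 t=1,i=7
  .#..#|.  b9=0 t=0,i=14
  .#...|#  b8=1 t=1,i=12
  ..###|.  b7=0 t=0,i=1
  ..##.|.  b6=0 t=0,i=7
  ..#.#|#  b5=1 t=1,i=6
  ..#..|.  b4=0 t=0,i=16
  ...##|#  b3=1 t=2,i=5
  ...#.|#  b2=1 t=1,i=20
  ....#|.  b1=0 t=1,i=19
  .....|#  b0=1 t=1,i=14
  bits 11100000101010110011110100101101 = 3769318701

3769318701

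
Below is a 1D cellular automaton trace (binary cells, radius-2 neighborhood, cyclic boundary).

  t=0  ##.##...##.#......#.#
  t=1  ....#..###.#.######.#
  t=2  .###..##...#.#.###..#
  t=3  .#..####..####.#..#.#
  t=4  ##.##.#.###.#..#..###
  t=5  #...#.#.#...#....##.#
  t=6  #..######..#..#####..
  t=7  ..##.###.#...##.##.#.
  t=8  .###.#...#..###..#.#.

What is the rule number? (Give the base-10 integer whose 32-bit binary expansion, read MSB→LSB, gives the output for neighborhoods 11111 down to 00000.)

3266917615

  nb #####: next=#  (t=1,i=15, bit31=1)
  nb ####.: next=#  (t=1,i=17, bit30=1)
  nb ###.#: next=.  (t=0,i=1, bit29=0)
  nb ###..: next=.  (t=2,i=3, bit28=0)
  nb ##.##: next=.  (t=0,i=2, bit27=0)
  nb ##.#.: next=.  (t=0,i=10, bit26=0)
  nb ##..#: next=#  (t=2,i=4, bit25=1)
  nb ##...: next=.  (t=0,i=5, bit24=0)
  nb #.###: next=#  (t=0,i=20, bit23=1)
  nb #.##.: next=.  (t=0,i=3, bit22=0)
  nb #.#.#: next=#  (t=1,i=11, bit21=1)
  nb #.#..: next=#  (t=0,i=11, bit20=1)
  nb #..##: next=#  (t=1,i=6, bit19=1)
  nb #..#.: next=.  (t=2,i=19, bit18=0)
  nb #...#: next=.  (t=0,i=6, bit17=0)
  nb #....: next=#  (t=0,i=13, bit16=1)
  nb .####: next=.  (t=1,i=14, bit15=0)
  nb .###.: next=.  (t=0,i=0, bit14=0)
  nb .##.#: next=#  (t=0,i=9, bit13=1)
  nb .##..: next=#  (t=0,i=4, bit12=1)
  nb .#.##: next=.  (t=0,i=19, bit11=0)
  nb .#.#.: next=#  (t=2,i=12, bit10=1)
  nb .#..#: next=.  (t=1,i=5, bit9=0)
  nb .#...: next=.  (t=0,i=12, bit8=0)
  nb ..###: next=#  (t=1,i=7, bit7=1)
  nb ..##.: next=#  (t=0,i=8, bit6=1)
  nb ..#.#: next=#  (t=0,i=18, bit5=1)
  nb ..#..: next=.  (t=1,i=4, bit4=0)
  nb ...##: next=#  (t=0,i=7, bit3=1)
  nb ...#.: next=#  (t=0,i=17, bit2=1)
  nb ....#: next=#  (t=0,i=16, bit1=1)
  nb .....: next=#  (t=0,i=14, bit0=1)
  bits 11000010101110010011010011101111 = 3266917615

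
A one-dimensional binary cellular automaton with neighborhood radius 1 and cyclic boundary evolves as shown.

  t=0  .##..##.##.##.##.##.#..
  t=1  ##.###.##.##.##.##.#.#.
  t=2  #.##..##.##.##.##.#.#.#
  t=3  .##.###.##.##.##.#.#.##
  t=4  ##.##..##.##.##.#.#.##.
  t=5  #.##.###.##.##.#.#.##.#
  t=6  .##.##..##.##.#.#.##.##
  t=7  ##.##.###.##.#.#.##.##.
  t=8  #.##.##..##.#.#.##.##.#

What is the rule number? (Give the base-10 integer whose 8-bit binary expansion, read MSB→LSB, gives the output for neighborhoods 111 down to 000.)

58

  [7] ### => .  t=1,i=4
  [6] ##. => .  t=0,i=2
  [5] #.# => #  t=0,i=7
  [4] #.. => #  t=0,i=3
  [3] .## => #  t=0,i=1
  [2] .#. => .  t=0,i=20
  [1] ..# => #  t=0,i=0
  [0] ... => .  t=0,i=22
  bits 00111010 = 58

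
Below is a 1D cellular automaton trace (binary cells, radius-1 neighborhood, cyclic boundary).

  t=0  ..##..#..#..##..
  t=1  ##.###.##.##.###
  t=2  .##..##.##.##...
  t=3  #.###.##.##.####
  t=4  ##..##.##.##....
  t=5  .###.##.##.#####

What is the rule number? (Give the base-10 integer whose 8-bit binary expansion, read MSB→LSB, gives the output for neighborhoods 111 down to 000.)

  nb ###: next=.  (t=1,i=0, bit7=0)
  nb ##.: next=#  (t=0,i=3, bit6=1)
  nb #.#: next=#  (t=1,i=2, bit5=1)
  nb #..: next=#  (t=0,i=4, bit4=1)
  nb .##: next=.  (t=0,i=2, bit3=0)
  nb .#.: next=.  (t=0,i=6, bit2=0)
  nb ..#: next=#  (t=0,i=1, bit1=1)
  nb ...: next=#  (t=0,i=0, bit0=1)
  bits 01110011 = 115

115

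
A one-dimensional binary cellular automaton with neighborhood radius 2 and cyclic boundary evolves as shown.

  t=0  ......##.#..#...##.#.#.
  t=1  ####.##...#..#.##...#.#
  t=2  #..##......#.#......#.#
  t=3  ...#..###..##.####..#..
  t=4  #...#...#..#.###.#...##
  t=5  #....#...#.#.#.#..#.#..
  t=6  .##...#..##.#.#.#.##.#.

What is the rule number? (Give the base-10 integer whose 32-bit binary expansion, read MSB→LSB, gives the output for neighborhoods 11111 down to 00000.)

948012905

  nb #####: next=.  (t=1,i=1, bit31=0)
  nb ####.: next=.  (t=1,i=2, bit30=0)
  nb ###.#: next=#  (t=1,i=3, bit29=1)
  nb ###..: next=#  (t=3,i=8, bit28=1)
  nb ##.##: next=#  (t=1,i=4, bit27=1)
  nb ##.#.: next=.  (t=0,i=8, bit26=0)
  nb ##..#: next=.  (t=2,i=1, bit25=0)
  nb ##...: next=.  (t=1,i=7, bit24=0)
  nb #.###: next=#  (t=1,i=22, bit23=1)
  nb #.##.: next=.  (t=1,i=5, bit22=0)
  nb #.#.#: next=.  (t=0,i=19, bit21=0)
  nb #.#..: next=.  (t=0,i=9, bit20=0)
  nb #..##: next=.  (t=2,i=2, bit19=0)
  nb #..#.: next=.  (t=0,i=11, bit18=0)
  nb #...#: next=.  (t=0,i=14, bit17=0)
  nb #....: next=#  (t=0,i=0, bit16=1)
  nb .####: next=#  (t=1,i=0, bit15=1)
  nb .###.: next=.  (t=3,i=7, bit14=0)
  nb .##.#: next=.  (t=0,i=7, bit13=0)
  nb .##..: next=.  (t=1,i=6, bit12=0)
  nb .#.##: next=.  (t=1,i=14, bit11=0)
  nb .#.#.: next=#  (t=0,i=20, bit10=1)
  nb .#..#: next=#  (t=0,i=10, bit9=1)
  nb .#...: next=#  (t=0,i=13, bit8=1)
  nb ..###: next=.  (t=3,i=6, bit7=0)
  nb ..##.: next=#  (t=0,i=6, bit6=1)
  nb ..#.#: next=#  (t=1,i=13, bit5=1)
  nb ..#..: next=.  (t=0,i=12, bit4=0)
  nb ...##: next=#  (t=0,i=5, bit3=1)
  nb ...#.: next=.  (t=1,i=9, bit2=0)
  nb ....#: next=.  (t=0,i=4, bit1=0)
  nb .....: next=#  (t=0,i=1, bit0=1)
  bits 00111000100000011000011101101001 = 948012905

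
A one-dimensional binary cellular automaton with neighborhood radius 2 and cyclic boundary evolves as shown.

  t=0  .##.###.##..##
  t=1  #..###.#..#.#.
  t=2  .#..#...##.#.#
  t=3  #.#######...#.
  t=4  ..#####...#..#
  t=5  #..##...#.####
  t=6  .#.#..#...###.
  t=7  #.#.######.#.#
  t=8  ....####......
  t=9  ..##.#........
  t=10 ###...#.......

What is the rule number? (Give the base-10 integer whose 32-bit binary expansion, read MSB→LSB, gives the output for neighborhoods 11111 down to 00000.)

2324088666

  ##### -> #   bit 31 = 1  t=3,i=4
  ####. -> .   bit 30 = 0  t=3,i=7
  ###.# -> .   bit 29 = 0  t=0,i=6
  ###.. -> .   bit 28 = 0  t=3,i=8
  ##.## -> #   bit 27 = 1  t=0,i=0
  ##.#. -> .   bit 26 = 0  t=1,i=6
  ##..# -> #   bit 25 = 1  t=0,i=10
  ##... -> .   bit 24 = 0  t=3,i=9
  #.### -> #   bit 23 = 1  t=0,i=4
  #.##. -> .   bit 22 = 0  t=0,i=1
  #.#.# -> .   bit 21 = 0  t=1,i=12
  #.#.. -> .   bit 20 = 0  t=1,i=0
  #..## -> .   bit 19 = 0  t=0,i=11
  #..#. -> #   bit 18 = 1  t=1,i=9
  #...# -> #   bit 17 = 1  t=2,i=6
  #.... -> .   bit 16 = 0  t=8,i=9
  .#### -> #   bit 15 = 1  t=3,i=3
  .###. -> #   bit 14 = 1  t=0,i=5
  .##.# -> .   bit 13 = 0  t=0,i=2
  .##.. -> .   bit 12 = 0  t=0,i=9
  .#.## -> .   bit 11 = 0  t=3,i=1
  .#.#. -> #   bit 10 = 1  t=1,i=11
  .#..# -> #   bit 9 = 1  t=1,i=1
  .#... -> #   bit 8 = 1  t=2,i=5
  ..### -> .   bit 7 = 0  t=1,i=3
  ..##. -> #   bit 6 = 1  t=0,i=12
  ..#.# -> .   bit 5 = 0  t=1,i=10
  ..#.. -> #   bit 4 = 1  t=2,i=4
  ...## -> #   bit 3 = 1  t=2,i=7
  ...#. -> .   bit 2 = 0  t=3,i=11
  ....# -> #   bit 1 = 1  t=8,i=2
  ..... -> .   bit 0 = 0  t=8,i=0
  bits 10001010100001101100011101011010 = 2324088666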